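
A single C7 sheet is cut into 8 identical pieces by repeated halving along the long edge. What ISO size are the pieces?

C10

8 = 2^3, so 3 halving steps.
C7 → C8 → … → C10 after 3 steps.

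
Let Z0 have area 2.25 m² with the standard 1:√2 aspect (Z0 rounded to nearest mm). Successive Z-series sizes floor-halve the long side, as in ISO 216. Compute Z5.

223 × 315 mm

Let Z0's short side be w mm. w · w√2 = 2.25 m² = 2,250,000 mm², so w ≈ 1261.3 mm and w√2 ≈ 1783.8 mm → Z0 = 1261 × 1784 mm.
Z1: ⌊1784/2⌋ × 1261 = 892 × 1261 mm
Z2: ⌊1261/2⌋ × 892 = 630 × 892 mm
Z3: ⌊892/2⌋ × 630 = 446 × 630 mm
Z4: ⌊630/2⌋ × 446 = 315 × 446 mm
Z5: ⌊446/2⌋ × 315 = 223 × 315 mm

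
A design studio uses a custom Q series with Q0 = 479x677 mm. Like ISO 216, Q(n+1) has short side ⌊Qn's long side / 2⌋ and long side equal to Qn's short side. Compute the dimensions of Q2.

Q1: ⌊677/2⌋ × 479 = 338 × 479 mm
Q2: ⌊479/2⌋ × 338 = 239 × 338 mm

239 × 338 mm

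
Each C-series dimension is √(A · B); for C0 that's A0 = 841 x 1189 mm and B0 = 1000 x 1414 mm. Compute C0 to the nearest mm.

917 × 1297 mm

Short: √(841 · 1000) = √841000 ≈ 917.1 mm.
Long: √(1189 · 1414) = √1681246 ≈ 1296.6 mm.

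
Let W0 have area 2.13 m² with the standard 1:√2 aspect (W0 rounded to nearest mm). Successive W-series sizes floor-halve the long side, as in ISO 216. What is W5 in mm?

217 × 306 mm

Let W0's short side be w mm. w · w√2 = 2.13 m² = 2,130,000 mm², so w ≈ 1227.2 mm and w√2 ≈ 1735.6 mm → W0 = 1227 × 1736 mm.
W1: ⌊1736/2⌋ × 1227 = 868 × 1227 mm
W2: ⌊1227/2⌋ × 868 = 613 × 868 mm
W3: ⌊868/2⌋ × 613 = 434 × 613 mm
W4: ⌊613/2⌋ × 434 = 306 × 434 mm
W5: ⌊434/2⌋ × 306 = 217 × 306 mm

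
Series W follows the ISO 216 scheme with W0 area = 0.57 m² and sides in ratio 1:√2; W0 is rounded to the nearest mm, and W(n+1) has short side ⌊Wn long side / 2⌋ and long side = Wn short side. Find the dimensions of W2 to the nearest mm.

Let W0's short side be w mm. w · w√2 = 0.57 m² = 570,000 mm², so w ≈ 634.9 mm and w√2 ≈ 897.8 mm → W0 = 635 × 898 mm.
W1: ⌊898/2⌋ × 635 = 449 × 635 mm
W2: ⌊635/2⌋ × 449 = 317 × 449 mm

317 × 449 mm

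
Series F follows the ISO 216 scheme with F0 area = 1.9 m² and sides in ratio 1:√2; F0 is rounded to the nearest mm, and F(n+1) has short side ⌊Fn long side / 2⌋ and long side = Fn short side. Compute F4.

Let F0's short side be w mm. w · w√2 = 1.9 m² = 1,900,000 mm², so w ≈ 1159.1 mm and w√2 ≈ 1639.2 mm → F0 = 1159 × 1639 mm.
F1: ⌊1639/2⌋ × 1159 = 819 × 1159 mm
F2: ⌊1159/2⌋ × 819 = 579 × 819 mm
F3: ⌊819/2⌋ × 579 = 409 × 579 mm
F4: ⌊579/2⌋ × 409 = 289 × 409 mm

289 × 409 mm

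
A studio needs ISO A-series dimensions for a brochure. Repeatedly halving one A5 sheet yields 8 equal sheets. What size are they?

8 = 2^3, so 3 halving steps.
A5 → A6 → … → A8 after 3 steps.

A8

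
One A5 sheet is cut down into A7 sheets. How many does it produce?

4

Each ISO step halves the sheet: 1 × A5 → 2 × A6 → 4 × A7
From A5 to A7 is 2 halving steps: 2^2 = 4.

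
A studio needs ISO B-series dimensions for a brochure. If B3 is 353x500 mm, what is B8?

B4: ⌊500/2⌋ × 353 = 250 × 353 mm
B5: ⌊353/2⌋ × 250 = 176 × 250 mm
B6: ⌊250/2⌋ × 176 = 125 × 176 mm
B7: ⌊176/2⌋ × 125 = 88 × 125 mm
B8: ⌊125/2⌋ × 88 = 62 × 88 mm

62 × 88 mm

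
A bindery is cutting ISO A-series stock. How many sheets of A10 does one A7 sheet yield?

A7 = 74 × 105 mm; A10 = 26 × 37 mm.
Each halving step doubles the count; 3 steps from A7 to A10.
2^3 = 8.

8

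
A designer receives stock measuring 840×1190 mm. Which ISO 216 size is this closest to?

Aspect ratio 1190/840 ≈ 1.417 — close to the ISO √2 ≈ 1.414.
In the A-series (A0 area = 1 m²): A0 = 841 × 1189 mm.
Off by 2 mm total — nearest standard size.

A0 (841 × 1189 mm)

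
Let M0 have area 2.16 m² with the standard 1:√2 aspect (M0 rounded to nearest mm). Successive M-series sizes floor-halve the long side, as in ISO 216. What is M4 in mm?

309 × 437 mm

Let M0's short side be w mm. w · w√2 = 2.16 m² = 2,160,000 mm², so w ≈ 1235.9 mm and w√2 ≈ 1747.8 mm → M0 = 1236 × 1748 mm.
M1: ⌊1748/2⌋ × 1236 = 874 × 1236 mm
M2: ⌊1236/2⌋ × 874 = 618 × 874 mm
M3: ⌊874/2⌋ × 618 = 437 × 618 mm
M4: ⌊618/2⌋ × 437 = 309 × 437 mm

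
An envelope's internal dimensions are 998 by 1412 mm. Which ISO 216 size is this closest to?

B0 (1000 × 1414 mm)

Aspect ratio 1412/998 ≈ 1.415 — close to the ISO √2 ≈ 1.414.
In the B-series (B0 = 1000 × 1414 mm): B0 = 1000 × 1414 mm.
Off by 4 mm total — nearest standard size.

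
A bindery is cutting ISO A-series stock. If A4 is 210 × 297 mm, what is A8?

52 × 74 mm

A5: ⌊297/2⌋ × 210 = 148 × 210 mm
A6: ⌊210/2⌋ × 148 = 105 × 148 mm
A7: ⌊148/2⌋ × 105 = 74 × 105 mm
A8: ⌊105/2⌋ × 74 = 52 × 74 mm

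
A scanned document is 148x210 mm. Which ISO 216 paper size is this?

A5 (148 × 210 mm)

Aspect ratio 210/148 ≈ 1.419 — close to the ISO √2 ≈ 1.414.
In the A-series (A0 area = 1 m²): A5 = 148 × 210 mm.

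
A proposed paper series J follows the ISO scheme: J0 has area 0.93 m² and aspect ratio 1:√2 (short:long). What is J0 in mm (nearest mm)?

Let the short side be w mm. Then w · w√2 = 0.93 m² = 930,000 mm².
w² = 930,000/√2, so w ≈ 810.9 mm; long side = w√2 ≈ 1146.8 mm.

811 × 1147 mm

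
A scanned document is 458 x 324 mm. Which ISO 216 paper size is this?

Aspect ratio 458/324 ≈ 1.414 — close to the ISO √2 ≈ 1.414.
In the C-series (envelope sizes, between A and B): C3 = 324 × 458 mm.

C3 (324 × 458 mm)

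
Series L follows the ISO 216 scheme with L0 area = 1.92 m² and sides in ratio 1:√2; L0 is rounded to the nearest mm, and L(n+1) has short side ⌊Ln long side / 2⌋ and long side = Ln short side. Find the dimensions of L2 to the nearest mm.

582 × 824 mm

Let L0's short side be w mm. w · w√2 = 1.92 m² = 1,920,000 mm², so w ≈ 1165.2 mm and w√2 ≈ 1647.8 mm → L0 = 1165 × 1648 mm.
L1: ⌊1648/2⌋ × 1165 = 824 × 1165 mm
L2: ⌊1165/2⌋ × 824 = 582 × 824 mm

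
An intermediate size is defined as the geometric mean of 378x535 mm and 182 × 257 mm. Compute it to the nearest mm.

262 × 371 mm

Short side: √(378 · 182) = √68796 ≈ 262.3 → 262 mm
Long side: √(535 · 257) = √137495 ≈ 370.8 → 371 mm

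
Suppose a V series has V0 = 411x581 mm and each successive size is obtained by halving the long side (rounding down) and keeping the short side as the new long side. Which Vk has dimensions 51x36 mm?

V0: 411 × 581 mm
V1: 290 × 411 mm
V2: 205 × 290 mm
V3: 145 × 205 mm
V4: 102 × 145 mm
V5: 72 × 102 mm
V6: 51 × 72 mm
V7: 36 × 51 mm
V8: 25 × 36 mm
→ matches V7.

V7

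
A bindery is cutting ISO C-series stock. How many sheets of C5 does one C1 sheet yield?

16

Each ISO step halves the sheet: 1 × C1 → 2 × C2 → 4 × C3 → 8 × C4 → …
From C1 to C5 is 4 halving steps: 2^4 = 16.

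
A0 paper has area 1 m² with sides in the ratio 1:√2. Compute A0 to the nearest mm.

Let the short side be w mm. Then the long side is w√2 and w · w√2 = 10⁶ mm².
w² = 10⁶/√2, so w = 1000 / 2^(1/4) ≈ 840.9 mm; long side = 1000 · 2^(1/4) ≈ 1189.2 mm.

841 × 1189 mm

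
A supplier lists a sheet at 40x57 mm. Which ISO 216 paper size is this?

C9 (40 × 57 mm)

Aspect ratio 57/40 ≈ 1.425 — close to the ISO √2 ≈ 1.414.
In the C-series (envelope sizes, between A and B): C9 = 40 × 57 mm.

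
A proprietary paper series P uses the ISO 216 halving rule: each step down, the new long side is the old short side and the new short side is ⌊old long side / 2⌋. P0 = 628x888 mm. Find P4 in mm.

P1 = 444 × 628 mm (from P0 by 1 halving).
P2: ⌊628/2⌋ × 444 = 314 × 444 mm
P3: ⌊444/2⌋ × 314 = 222 × 314 mm
P4: ⌊314/2⌋ × 222 = 157 × 222 mm

157 × 222 mm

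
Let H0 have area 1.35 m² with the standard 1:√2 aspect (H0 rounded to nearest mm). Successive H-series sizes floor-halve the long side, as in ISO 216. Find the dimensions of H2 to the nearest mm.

Let H0's short side be w mm. w · w√2 = 1.35 m² = 1,350,000 mm², so w ≈ 977.0 mm and w√2 ≈ 1381.7 mm → H0 = 977 × 1382 mm.
H1: ⌊1382/2⌋ × 977 = 691 × 977 mm
H2: ⌊977/2⌋ × 691 = 488 × 691 mm

488 × 691 mm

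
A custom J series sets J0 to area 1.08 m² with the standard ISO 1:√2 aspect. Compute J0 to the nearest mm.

874 × 1236 mm

Let the short side be w mm. Then w · w√2 = 1.08 m² = 1,080,000 mm².
w² = 1,080,000/√2, so w ≈ 873.9 mm; long side = w√2 ≈ 1235.9 mm.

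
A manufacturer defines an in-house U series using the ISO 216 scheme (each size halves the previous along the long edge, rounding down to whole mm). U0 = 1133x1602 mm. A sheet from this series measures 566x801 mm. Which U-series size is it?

U0: 1133 × 1602 mm
U1: 801 × 1133 mm
U2: 566 × 801 mm
U3: 400 × 566 mm
→ matches U2.

U2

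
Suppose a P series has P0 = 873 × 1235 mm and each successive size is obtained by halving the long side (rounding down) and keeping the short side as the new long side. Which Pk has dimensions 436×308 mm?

P3

P0: 873 × 1235 mm
P1: 617 × 873 mm
P2: 436 × 617 mm
P3: 308 × 436 mm
P4: 218 × 308 mm
→ matches P3.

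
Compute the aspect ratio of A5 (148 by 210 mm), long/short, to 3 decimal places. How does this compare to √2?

1.419

210 / 148 = 1.419
ISO 216 targets √2 ≈ 1.414; the +0.005 deviation is from mm rounding.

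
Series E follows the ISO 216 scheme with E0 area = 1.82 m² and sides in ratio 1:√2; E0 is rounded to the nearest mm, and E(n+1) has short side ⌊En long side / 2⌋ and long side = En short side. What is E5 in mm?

200 × 283 mm

Let E0's short side be w mm. w · w√2 = 1.82 m² = 1,820,000 mm², so w ≈ 1134.4 mm and w√2 ≈ 1604.3 mm → E0 = 1134 × 1604 mm.
E1: ⌊1604/2⌋ × 1134 = 802 × 1134 mm
E2: ⌊1134/2⌋ × 802 = 567 × 802 mm
E3: ⌊802/2⌋ × 567 = 401 × 567 mm
E4: ⌊567/2⌋ × 401 = 283 × 401 mm
E5: ⌊401/2⌋ × 283 = 200 × 283 mm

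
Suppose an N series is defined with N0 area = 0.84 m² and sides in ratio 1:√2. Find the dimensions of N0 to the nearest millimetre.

Let the short side be w mm. Then w · w√2 = 0.84 m² = 840,000 mm².
w² = 840,000/√2, so w ≈ 770.7 mm; long side = w√2 ≈ 1089.9 mm.

771 × 1090 mm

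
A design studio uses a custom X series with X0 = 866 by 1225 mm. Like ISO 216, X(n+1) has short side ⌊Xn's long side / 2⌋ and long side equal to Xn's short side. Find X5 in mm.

X1: ⌊1225/2⌋ × 866 = 612 × 866 mm
X2: ⌊866/2⌋ × 612 = 433 × 612 mm
X3: ⌊612/2⌋ × 433 = 306 × 433 mm
X4: ⌊433/2⌋ × 306 = 216 × 306 mm
X5: ⌊306/2⌋ × 216 = 153 × 216 mm

153 × 216 mm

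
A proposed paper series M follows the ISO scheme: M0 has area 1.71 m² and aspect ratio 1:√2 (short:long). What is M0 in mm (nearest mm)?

Let the short side be w mm. Then w · w√2 = 1.71 m² = 1,710,000 mm².
w² = 1,710,000/√2, so w ≈ 1099.6 mm; long side = w√2 ≈ 1555.1 mm.

1100 × 1555 mm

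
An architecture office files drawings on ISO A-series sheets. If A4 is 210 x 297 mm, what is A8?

A5: ⌊297/2⌋ × 210 = 148 × 210 mm
A6: ⌊210/2⌋ × 148 = 105 × 148 mm
A7: ⌊148/2⌋ × 105 = 74 × 105 mm
A8: ⌊105/2⌋ × 74 = 52 × 74 mm

52 × 74 mm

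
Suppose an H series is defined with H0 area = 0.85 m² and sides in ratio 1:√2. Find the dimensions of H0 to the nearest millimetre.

775 × 1096 mm

Let the short side be w mm. Then w · w√2 = 0.85 m² = 850,000 mm².
w² = 850,000/√2, so w ≈ 775.3 mm; long side = w√2 ≈ 1096.4 mm.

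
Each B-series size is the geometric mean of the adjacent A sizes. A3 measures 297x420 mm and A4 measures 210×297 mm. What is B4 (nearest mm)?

250 × 353 mm

Short side: √(297 · 210) = √62370 ≈ 249.7 → 250 mm
Long side: √(420 · 297) = √124740 ≈ 353.2 → 353 mm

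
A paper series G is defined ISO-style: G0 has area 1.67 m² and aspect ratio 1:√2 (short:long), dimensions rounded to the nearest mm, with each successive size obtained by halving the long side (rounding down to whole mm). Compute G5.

192 × 271 mm

Let G0's short side be w mm. w · w√2 = 1.67 m² = 1,670,000 mm², so w ≈ 1086.7 mm and w√2 ≈ 1536.8 mm → G0 = 1087 × 1537 mm.
G1: ⌊1537/2⌋ × 1087 = 768 × 1087 mm
G2: ⌊1087/2⌋ × 768 = 543 × 768 mm
G3: ⌊768/2⌋ × 543 = 384 × 543 mm
G4: ⌊543/2⌋ × 384 = 271 × 384 mm
G5: ⌊384/2⌋ × 271 = 192 × 271 mm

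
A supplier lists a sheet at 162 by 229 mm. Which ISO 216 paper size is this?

C5 (162 × 229 mm)

Aspect ratio 229/162 ≈ 1.414 — close to the ISO √2 ≈ 1.414.
In the C-series (envelope sizes, between A and B): C5 = 162 × 229 mm.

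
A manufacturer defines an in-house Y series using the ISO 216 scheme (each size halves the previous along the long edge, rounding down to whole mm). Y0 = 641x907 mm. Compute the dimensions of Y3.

226 × 320 mm

Y1: ⌊907/2⌋ × 641 = 453 × 641 mm
Y2: ⌊641/2⌋ × 453 = 320 × 453 mm
Y3: ⌊453/2⌋ × 320 = 226 × 320 mm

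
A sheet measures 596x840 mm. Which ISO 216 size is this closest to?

A1 (594 × 841 mm)

Aspect ratio 840/596 ≈ 1.409 — close to the ISO √2 ≈ 1.414.
In the A-series (A0 area = 1 m²): A1 = 594 × 841 mm.
Off by 3 mm total — nearest standard size.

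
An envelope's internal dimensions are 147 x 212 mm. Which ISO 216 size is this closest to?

A5 (148 × 210 mm)

Aspect ratio 212/147 ≈ 1.442 (ISO target is √2 ≈ 1.414).
In the A-series (A0 area = 1 m²): A5 = 148 × 210 mm.
Off by 3 mm total — nearest standard size.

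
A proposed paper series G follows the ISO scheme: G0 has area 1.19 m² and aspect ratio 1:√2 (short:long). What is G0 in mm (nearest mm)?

917 × 1297 mm

Let the short side be w mm. Then w · w√2 = 1.19 m² = 1,190,000 mm².
w² = 1,190,000/√2, so w ≈ 917.3 mm; long side = w√2 ≈ 1297.3 mm.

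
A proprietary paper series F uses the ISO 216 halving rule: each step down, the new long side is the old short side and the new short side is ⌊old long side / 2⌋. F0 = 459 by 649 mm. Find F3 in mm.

F1 = 324 × 459 mm (from F0 by 1 halving).
F2: ⌊459/2⌋ × 324 = 229 × 324 mm
F3: ⌊324/2⌋ × 229 = 162 × 229 mm

162 × 229 mm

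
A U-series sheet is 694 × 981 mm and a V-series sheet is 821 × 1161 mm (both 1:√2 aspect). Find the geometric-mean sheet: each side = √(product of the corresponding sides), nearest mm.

755 × 1067 mm

Short side: √(694 · 821) = √569774 ≈ 754.8 → 755 mm
Long side: √(981 · 1161) = √1138941 ≈ 1067.2 → 1067 mm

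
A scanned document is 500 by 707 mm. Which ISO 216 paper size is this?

Aspect ratio 707/500 ≈ 1.414 — close to the ISO √2 ≈ 1.414.
In the B-series (B0 = 1000 × 1414 mm): B2 = 500 × 707 mm.

B2 (500 × 707 mm)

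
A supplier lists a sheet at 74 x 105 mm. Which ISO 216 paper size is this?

A7 (74 × 105 mm)

Aspect ratio 105/74 ≈ 1.419 — close to the ISO √2 ≈ 1.414.
In the A-series (A0 area = 1 m²): A7 = 74 × 105 mm.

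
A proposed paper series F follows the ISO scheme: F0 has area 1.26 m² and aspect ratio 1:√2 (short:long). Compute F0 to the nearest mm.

944 × 1335 mm

Let the short side be w mm. Then w · w√2 = 1.26 m² = 1,260,000 mm².
w² = 1,260,000/√2, so w ≈ 943.9 mm; long side = w√2 ≈ 1334.9 mm.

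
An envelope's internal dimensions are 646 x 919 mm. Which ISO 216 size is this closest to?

Aspect ratio 919/646 ≈ 1.423 — close to the ISO √2 ≈ 1.414.
In the C-series (envelope sizes, between A and B): C1 = 648 × 917 mm.
Off by 4 mm total — nearest standard size.

C1 (648 × 917 mm)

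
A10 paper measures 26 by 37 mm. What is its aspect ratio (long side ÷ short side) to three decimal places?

37 / 26 = 1.423
ISO 216 targets √2 ≈ 1.414; the +0.009 deviation is from mm rounding.

1.423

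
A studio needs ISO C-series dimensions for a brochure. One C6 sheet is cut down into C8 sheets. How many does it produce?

C6 = 114 × 162 mm; C8 = 57 × 81 mm.
Each halving step doubles the count; 2 steps from C6 to C8.
2^2 = 4.

4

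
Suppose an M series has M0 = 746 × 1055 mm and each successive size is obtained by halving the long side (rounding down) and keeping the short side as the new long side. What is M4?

M1: ⌊1055/2⌋ × 746 = 527 × 746 mm
M2: ⌊746/2⌋ × 527 = 373 × 527 mm
M3: ⌊527/2⌋ × 373 = 263 × 373 mm
M4: ⌊373/2⌋ × 263 = 186 × 263 mm

186 × 263 mm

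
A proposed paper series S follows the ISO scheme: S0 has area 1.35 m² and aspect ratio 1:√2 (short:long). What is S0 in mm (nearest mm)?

977 × 1382 mm

Let the short side be w mm. Then w · w√2 = 1.35 m² = 1,350,000 mm².
w² = 1,350,000/√2, so w ≈ 977.0 mm; long side = w√2 ≈ 1381.7 mm.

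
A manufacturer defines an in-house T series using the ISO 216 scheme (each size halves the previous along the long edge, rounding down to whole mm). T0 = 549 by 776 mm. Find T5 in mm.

T1: ⌊776/2⌋ × 549 = 388 × 549 mm
T2: ⌊549/2⌋ × 388 = 274 × 388 mm
T3: ⌊388/2⌋ × 274 = 194 × 274 mm
T4: ⌊274/2⌋ × 194 = 137 × 194 mm
T5: ⌊194/2⌋ × 137 = 97 × 137 mm

97 × 137 mm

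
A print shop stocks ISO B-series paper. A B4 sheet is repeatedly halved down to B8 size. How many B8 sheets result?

16

Each ISO step halves the sheet: 1 × B4 → 2 × B5 → 4 × B6 → 8 × B7 → …
From B4 to B8 is 4 halving steps: 2^4 = 16.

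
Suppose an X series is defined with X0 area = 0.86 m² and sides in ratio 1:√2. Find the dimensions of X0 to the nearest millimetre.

780 × 1103 mm

Let the short side be w mm. Then w · w√2 = 0.86 m² = 860,000 mm².
w² = 860,000/√2, so w ≈ 779.8 mm; long side = w√2 ≈ 1102.8 mm.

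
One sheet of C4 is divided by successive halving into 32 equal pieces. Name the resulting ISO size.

C9

32 = 2^5, so 5 halving steps.
C4 → C5 → … → C9 after 5 steps.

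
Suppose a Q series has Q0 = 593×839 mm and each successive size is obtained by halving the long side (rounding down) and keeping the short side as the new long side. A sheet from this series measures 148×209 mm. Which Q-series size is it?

Q0: 593 × 839 mm
Q1: 419 × 593 mm
Q2: 296 × 419 mm
Q3: 209 × 296 mm
Q4: 148 × 209 mm
Q5: 104 × 148 mm
→ matches Q4.

Q4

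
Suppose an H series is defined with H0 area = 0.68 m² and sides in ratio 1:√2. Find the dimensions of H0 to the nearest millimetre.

693 × 981 mm

Let the short side be w mm. Then w · w√2 = 0.68 m² = 680,000 mm².
w² = 680,000/√2, so w ≈ 693.4 mm; long side = w√2 ≈ 980.6 mm.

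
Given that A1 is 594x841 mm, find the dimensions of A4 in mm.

210 × 297 mm

A2: ⌊841/2⌋ × 594 = 420 × 594 mm
A3: ⌊594/2⌋ × 420 = 297 × 420 mm
A4: ⌊420/2⌋ × 297 = 210 × 297 mm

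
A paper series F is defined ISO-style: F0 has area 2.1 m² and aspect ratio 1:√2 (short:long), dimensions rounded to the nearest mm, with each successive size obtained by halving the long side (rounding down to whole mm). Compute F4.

Let F0's short side be w mm. w · w√2 = 2.1 m² = 2,100,000 mm², so w ≈ 1218.6 mm and w√2 ≈ 1723.3 mm → F0 = 1219 × 1723 mm.
F1: ⌊1723/2⌋ × 1219 = 861 × 1219 mm
F2: ⌊1219/2⌋ × 861 = 609 × 861 mm
F3: ⌊861/2⌋ × 609 = 430 × 609 mm
F4: ⌊609/2⌋ × 430 = 304 × 430 mm

304 × 430 mm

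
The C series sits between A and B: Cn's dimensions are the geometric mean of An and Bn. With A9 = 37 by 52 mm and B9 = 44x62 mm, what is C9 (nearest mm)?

Short side: √(37 · 44) = √1628 ≈ 40.3 → 40 mm
Long side: √(52 · 62) = √3224 ≈ 56.8 → 57 mm

40 × 57 mm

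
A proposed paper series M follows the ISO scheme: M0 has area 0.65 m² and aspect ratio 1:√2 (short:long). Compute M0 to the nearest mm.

Let the short side be w mm. Then w · w√2 = 0.65 m² = 650,000 mm².
w² = 650,000/√2, so w ≈ 678.0 mm; long side = w√2 ≈ 958.8 mm.

678 × 959 mm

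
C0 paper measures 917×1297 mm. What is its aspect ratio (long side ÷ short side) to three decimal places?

1297 / 917 = 1.414
Matches √2 ≈ 1.414 — the ISO 216 defining ratio.

1.414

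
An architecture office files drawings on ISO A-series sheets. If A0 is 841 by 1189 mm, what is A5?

A1: ⌊1189/2⌋ × 841 = 594 × 841 mm
A2: ⌊841/2⌋ × 594 = 420 × 594 mm
A3: ⌊594/2⌋ × 420 = 297 × 420 mm
A4: ⌊420/2⌋ × 297 = 210 × 297 mm
A5: ⌊297/2⌋ × 210 = 148 × 210 mm

148 × 210 mm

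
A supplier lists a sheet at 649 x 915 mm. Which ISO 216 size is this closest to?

C1 (648 × 917 mm)

Aspect ratio 915/649 ≈ 1.410 — close to the ISO √2 ≈ 1.414.
In the C-series (envelope sizes, between A and B): C1 = 648 × 917 mm.
Off by 3 mm total — nearest standard size.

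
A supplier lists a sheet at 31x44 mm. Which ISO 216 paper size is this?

B10 (31 × 44 mm)

Aspect ratio 44/31 ≈ 1.419 — close to the ISO √2 ≈ 1.414.
In the B-series (B0 = 1000 × 1414 mm): B10 = 31 × 44 mm.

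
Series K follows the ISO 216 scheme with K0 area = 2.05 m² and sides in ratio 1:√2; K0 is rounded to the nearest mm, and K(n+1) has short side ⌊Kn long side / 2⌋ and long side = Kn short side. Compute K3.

425 × 602 mm

Let K0's short side be w mm. w · w√2 = 2.05 m² = 2,050,000 mm², so w ≈ 1204.0 mm and w√2 ≈ 1702.7 mm → K0 = 1204 × 1703 mm.
K1: ⌊1703/2⌋ × 1204 = 851 × 1204 mm
K2: ⌊1204/2⌋ × 851 = 602 × 851 mm
K3: ⌊851/2⌋ × 602 = 425 × 602 mm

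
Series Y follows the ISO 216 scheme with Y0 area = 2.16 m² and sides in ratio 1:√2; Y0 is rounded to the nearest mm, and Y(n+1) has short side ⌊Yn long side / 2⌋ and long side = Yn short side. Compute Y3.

437 × 618 mm

Let Y0's short side be w mm. w · w√2 = 2.16 m² = 2,160,000 mm², so w ≈ 1235.9 mm and w√2 ≈ 1747.8 mm → Y0 = 1236 × 1748 mm.
Y1: ⌊1748/2⌋ × 1236 = 874 × 1236 mm
Y2: ⌊1236/2⌋ × 874 = 618 × 874 mm
Y3: ⌊874/2⌋ × 618 = 437 × 618 mm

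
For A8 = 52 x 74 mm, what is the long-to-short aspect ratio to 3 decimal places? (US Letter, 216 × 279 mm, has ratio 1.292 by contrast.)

1.423

74 / 52 = 1.423
ISO 216 targets √2 ≈ 1.414; the +0.009 deviation is from mm rounding.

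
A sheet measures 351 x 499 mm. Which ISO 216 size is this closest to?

Aspect ratio 499/351 ≈ 1.422 — close to the ISO √2 ≈ 1.414.
In the B-series (B0 = 1000 × 1414 mm): B3 = 353 × 500 mm.
Off by 3 mm total — nearest standard size.

B3 (353 × 500 mm)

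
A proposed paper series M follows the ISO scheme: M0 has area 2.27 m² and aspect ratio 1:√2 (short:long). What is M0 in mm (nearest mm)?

1267 × 1792 mm

Let the short side be w mm. Then w · w√2 = 2.27 m² = 2,270,000 mm².
w² = 2,270,000/√2, so w ≈ 1266.9 mm; long side = w√2 ≈ 1791.7 mm.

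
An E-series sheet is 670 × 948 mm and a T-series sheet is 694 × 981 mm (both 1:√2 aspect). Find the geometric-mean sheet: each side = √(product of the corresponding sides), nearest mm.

682 × 964 mm

Short side: √(670 · 694) = √464980 ≈ 681.9 → 682 mm
Long side: √(948 · 981) = √929988 ≈ 964.4 → 964 mm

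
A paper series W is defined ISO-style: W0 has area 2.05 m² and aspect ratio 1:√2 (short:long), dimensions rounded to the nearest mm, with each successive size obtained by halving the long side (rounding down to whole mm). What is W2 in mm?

602 × 851 mm

Let W0's short side be w mm. w · w√2 = 2.05 m² = 2,050,000 mm², so w ≈ 1204.0 mm and w√2 ≈ 1702.7 mm → W0 = 1204 × 1703 mm.
W1: ⌊1703/2⌋ × 1204 = 851 × 1204 mm
W2: ⌊1204/2⌋ × 851 = 602 × 851 mm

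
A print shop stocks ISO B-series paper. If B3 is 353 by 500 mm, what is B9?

44 × 62 mm

B4: ⌊500/2⌋ × 353 = 250 × 353 mm
B5: ⌊353/2⌋ × 250 = 176 × 250 mm
B6: ⌊250/2⌋ × 176 = 125 × 176 mm
B7: ⌊176/2⌋ × 125 = 88 × 125 mm
B8: ⌊125/2⌋ × 88 = 62 × 88 mm
B9: ⌊88/2⌋ × 62 = 44 × 62 mm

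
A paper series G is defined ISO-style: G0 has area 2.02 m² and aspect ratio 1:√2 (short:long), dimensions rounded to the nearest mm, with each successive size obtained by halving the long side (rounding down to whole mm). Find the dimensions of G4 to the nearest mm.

Let G0's short side be w mm. w · w√2 = 2.02 m² = 2,020,000 mm², so w ≈ 1195.1 mm and w√2 ≈ 1690.2 mm → G0 = 1195 × 1690 mm.
G1: ⌊1690/2⌋ × 1195 = 845 × 1195 mm
G2: ⌊1195/2⌋ × 845 = 597 × 845 mm
G3: ⌊845/2⌋ × 597 = 422 × 597 mm
G4: ⌊597/2⌋ × 422 = 298 × 422 mm

298 × 422 mm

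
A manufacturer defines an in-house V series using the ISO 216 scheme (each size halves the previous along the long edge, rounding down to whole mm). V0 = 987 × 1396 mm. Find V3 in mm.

V1: ⌊1396/2⌋ × 987 = 698 × 987 mm
V2: ⌊987/2⌋ × 698 = 493 × 698 mm
V3: ⌊698/2⌋ × 493 = 349 × 493 mm

349 × 493 mm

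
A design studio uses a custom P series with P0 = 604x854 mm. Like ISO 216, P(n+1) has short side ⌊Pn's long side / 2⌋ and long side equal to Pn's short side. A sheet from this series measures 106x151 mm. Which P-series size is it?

P0: 604 × 854 mm
P1: 427 × 604 mm
P2: 302 × 427 mm
P3: 213 × 302 mm
P4: 151 × 213 mm
P5: 106 × 151 mm
P6: 75 × 106 mm
→ matches P5.

P5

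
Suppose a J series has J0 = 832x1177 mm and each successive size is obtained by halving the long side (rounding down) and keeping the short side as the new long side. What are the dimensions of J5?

147 × 208 mm

J1 = 588 × 832 mm (from J0 by 1 halving).
J2: ⌊832/2⌋ × 588 = 416 × 588 mm
J3: ⌊588/2⌋ × 416 = 294 × 416 mm
J4: ⌊416/2⌋ × 294 = 208 × 294 mm
J5: ⌊294/2⌋ × 208 = 147 × 208 mm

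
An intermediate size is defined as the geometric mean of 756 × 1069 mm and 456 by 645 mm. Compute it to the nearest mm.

587 × 830 mm

Short side: √(756 · 456) = √344736 ≈ 587.1 → 587 mm
Long side: √(1069 · 645) = √689505 ≈ 830.4 → 830 mm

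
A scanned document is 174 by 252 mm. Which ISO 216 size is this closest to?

Aspect ratio 252/174 ≈ 1.448 (ISO target is √2 ≈ 1.414).
In the B-series (B0 = 1000 × 1414 mm): B5 = 176 × 250 mm.
Off by 4 mm total — nearest standard size.

B5 (176 × 250 mm)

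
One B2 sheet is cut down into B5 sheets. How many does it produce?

Each ISO step halves the sheet: 1 × B2 → 2 × B3 → 4 × B4 → 8 × B5
From B2 to B5 is 3 halving steps: 2^3 = 8.

8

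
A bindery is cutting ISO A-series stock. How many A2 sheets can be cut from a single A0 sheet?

Each ISO step halves the sheet: 1 × A0 → 2 × A1 → 4 × A2
From A0 to A2 is 2 halving steps: 2^2 = 4.

4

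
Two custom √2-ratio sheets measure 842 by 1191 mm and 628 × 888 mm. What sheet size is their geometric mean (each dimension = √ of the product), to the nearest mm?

Short side: √(842 · 628) = √528776 ≈ 727.2 → 727 mm
Long side: √(1191 · 888) = √1057608 ≈ 1028.4 → 1028 mm

727 × 1028 mm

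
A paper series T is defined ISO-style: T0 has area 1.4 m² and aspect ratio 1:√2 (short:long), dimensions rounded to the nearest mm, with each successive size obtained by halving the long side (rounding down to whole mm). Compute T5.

175 × 248 mm

Let T0's short side be w mm. w · w√2 = 1.4 m² = 1,400,000 mm², so w ≈ 995.0 mm and w√2 ≈ 1407.1 mm → T0 = 995 × 1407 mm.
T1: ⌊1407/2⌋ × 995 = 703 × 995 mm
T2: ⌊995/2⌋ × 703 = 497 × 703 mm
T3: ⌊703/2⌋ × 497 = 351 × 497 mm
T4: ⌊497/2⌋ × 351 = 248 × 351 mm
T5: ⌊351/2⌋ × 248 = 175 × 248 mm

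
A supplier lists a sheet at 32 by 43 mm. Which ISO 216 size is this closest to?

B10 (31 × 44 mm)

Aspect ratio 43/32 ≈ 1.344 (ISO target is √2 ≈ 1.414).
In the B-series (B0 = 1000 × 1414 mm): B10 = 31 × 44 mm.
Off by 2 mm total — nearest standard size.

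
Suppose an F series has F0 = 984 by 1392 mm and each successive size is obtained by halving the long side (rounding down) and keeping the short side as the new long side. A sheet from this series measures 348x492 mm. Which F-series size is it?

F3

F0: 984 × 1392 mm
F1: 696 × 984 mm
F2: 492 × 696 mm
F3: 348 × 492 mm
F4: 246 × 348 mm
→ matches F3.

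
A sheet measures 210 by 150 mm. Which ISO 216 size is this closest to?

Aspect ratio 210/150 ≈ 1.400 — close to the ISO √2 ≈ 1.414.
In the A-series (A0 area = 1 m²): A5 = 148 × 210 mm.
Off by 2 mm total — nearest standard size.

A5 (148 × 210 mm)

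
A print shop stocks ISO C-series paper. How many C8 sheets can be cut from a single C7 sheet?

C7 = 81 × 114 mm; C8 = 57 × 81 mm.
Each halving step doubles the count; 1 step from C7 to C8.
2^1 = 2.

2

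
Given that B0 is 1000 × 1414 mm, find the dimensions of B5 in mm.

B1: ⌊1414/2⌋ × 1000 = 707 × 1000 mm
B2: ⌊1000/2⌋ × 707 = 500 × 707 mm
B3: ⌊707/2⌋ × 500 = 353 × 500 mm
B4: ⌊500/2⌋ × 353 = 250 × 353 mm
B5: ⌊353/2⌋ × 250 = 176 × 250 mm

176 × 250 mm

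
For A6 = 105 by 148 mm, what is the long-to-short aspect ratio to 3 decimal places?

148 / 105 = 1.410
ISO 216 targets √2 ≈ 1.414; the -0.005 deviation is from mm rounding.

1.410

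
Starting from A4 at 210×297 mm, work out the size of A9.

A5: ⌊297/2⌋ × 210 = 148 × 210 mm
A6: ⌊210/2⌋ × 148 = 105 × 148 mm
A7: ⌊148/2⌋ × 105 = 74 × 105 mm
A8: ⌊105/2⌋ × 74 = 52 × 74 mm
A9: ⌊74/2⌋ × 52 = 37 × 52 mm

37 × 52 mm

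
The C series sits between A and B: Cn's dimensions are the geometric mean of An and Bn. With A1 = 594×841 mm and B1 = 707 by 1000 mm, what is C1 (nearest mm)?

Short side: √(594 · 707) = √419958 ≈ 648.0 → 648 mm
Long side: √(841 · 1000) = √841000 ≈ 917.1 → 917 mm

648 × 917 mm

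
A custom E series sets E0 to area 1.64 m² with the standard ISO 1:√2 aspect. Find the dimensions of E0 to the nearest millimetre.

1077 × 1523 mm

Let the short side be w mm. Then w · w√2 = 1.64 m² = 1,640,000 mm².
w² = 1,640,000/√2, so w ≈ 1076.9 mm; long side = w√2 ≈ 1522.9 mm.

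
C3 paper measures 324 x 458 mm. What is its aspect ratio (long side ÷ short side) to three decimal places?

458 / 324 = 1.414
Matches √2 ≈ 1.414 — the ISO 216 defining ratio.

1.414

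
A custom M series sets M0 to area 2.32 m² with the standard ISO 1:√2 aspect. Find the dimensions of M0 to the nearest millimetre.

1281 × 1811 mm

Let the short side be w mm. Then w · w√2 = 2.32 m² = 2,320,000 mm².
w² = 2,320,000/√2, so w ≈ 1280.8 mm; long side = w√2 ≈ 1811.3 mm.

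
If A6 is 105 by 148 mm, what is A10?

A7: ⌊148/2⌋ × 105 = 74 × 105 mm
A8: ⌊105/2⌋ × 74 = 52 × 74 mm
A9: ⌊74/2⌋ × 52 = 37 × 52 mm
A10: ⌊52/2⌋ × 37 = 26 × 37 mm

26 × 37 mm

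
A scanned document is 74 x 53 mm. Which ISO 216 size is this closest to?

A8 (52 × 74 mm)

Aspect ratio 74/53 ≈ 1.396 (ISO target is √2 ≈ 1.414).
In the A-series (A0 area = 1 m²): A8 = 52 × 74 mm.
Off by 1 mm total — nearest standard size.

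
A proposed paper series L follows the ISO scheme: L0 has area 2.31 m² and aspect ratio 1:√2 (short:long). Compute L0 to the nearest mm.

Let the short side be w mm. Then w · w√2 = 2.31 m² = 2,310,000 mm².
w² = 2,310,000/√2, so w ≈ 1278.1 mm; long side = w√2 ≈ 1807.4 mm.

1278 × 1807 mm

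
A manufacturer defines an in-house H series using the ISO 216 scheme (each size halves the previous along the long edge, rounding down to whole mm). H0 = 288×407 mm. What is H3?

101 × 144 mm

H1: ⌊407/2⌋ × 288 = 203 × 288 mm
H2: ⌊288/2⌋ × 203 = 144 × 203 mm
H3: ⌊203/2⌋ × 144 = 101 × 144 mm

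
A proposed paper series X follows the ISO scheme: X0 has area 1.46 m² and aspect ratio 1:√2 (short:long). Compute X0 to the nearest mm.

1016 × 1437 mm

Let the short side be w mm. Then w · w√2 = 1.46 m² = 1,460,000 mm².
w² = 1,460,000/√2, so w ≈ 1016.1 mm; long side = w√2 ≈ 1436.9 mm.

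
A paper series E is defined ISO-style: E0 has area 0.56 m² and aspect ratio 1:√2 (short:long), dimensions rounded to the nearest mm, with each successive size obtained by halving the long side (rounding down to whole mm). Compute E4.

157 × 222 mm

Let E0's short side be w mm. w · w√2 = 0.56 m² = 560,000 mm², so w ≈ 629.3 mm and w√2 ≈ 889.9 mm → E0 = 629 × 890 mm.
E1: ⌊890/2⌋ × 629 = 445 × 629 mm
E2: ⌊629/2⌋ × 445 = 314 × 445 mm
E3: ⌊445/2⌋ × 314 = 222 × 314 mm
E4: ⌊314/2⌋ × 222 = 157 × 222 mm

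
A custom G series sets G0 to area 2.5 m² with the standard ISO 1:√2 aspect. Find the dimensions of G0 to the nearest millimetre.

Let the short side be w mm. Then w · w√2 = 2.5 m² = 2,500,000 mm².
w² = 2,500,000/√2, so w ≈ 1329.6 mm; long side = w√2 ≈ 1880.3 mm.

1330 × 1880 mm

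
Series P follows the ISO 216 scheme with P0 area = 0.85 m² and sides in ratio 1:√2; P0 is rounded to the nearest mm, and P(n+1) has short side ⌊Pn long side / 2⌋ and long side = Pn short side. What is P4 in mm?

193 × 274 mm

Let P0's short side be w mm. w · w√2 = 0.85 m² = 850,000 mm², so w ≈ 775.3 mm and w√2 ≈ 1096.4 mm → P0 = 775 × 1096 mm.
P1: ⌊1096/2⌋ × 775 = 548 × 775 mm
P2: ⌊775/2⌋ × 548 = 387 × 548 mm
P3: ⌊548/2⌋ × 387 = 274 × 387 mm
P4: ⌊387/2⌋ × 274 = 193 × 274 mm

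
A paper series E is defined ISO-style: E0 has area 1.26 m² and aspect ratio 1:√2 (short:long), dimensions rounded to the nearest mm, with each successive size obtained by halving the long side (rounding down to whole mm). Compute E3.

Let E0's short side be w mm. w · w√2 = 1.26 m² = 1,260,000 mm², so w ≈ 943.9 mm and w√2 ≈ 1334.9 mm → E0 = 944 × 1335 mm.
E1: ⌊1335/2⌋ × 944 = 667 × 944 mm
E2: ⌊944/2⌋ × 667 = 472 × 667 mm
E3: ⌊667/2⌋ × 472 = 333 × 472 mm

333 × 472 mm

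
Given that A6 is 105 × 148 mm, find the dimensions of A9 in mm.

A7: ⌊148/2⌋ × 105 = 74 × 105 mm
A8: ⌊105/2⌋ × 74 = 52 × 74 mm
A9: ⌊74/2⌋ × 52 = 37 × 52 mm

37 × 52 mm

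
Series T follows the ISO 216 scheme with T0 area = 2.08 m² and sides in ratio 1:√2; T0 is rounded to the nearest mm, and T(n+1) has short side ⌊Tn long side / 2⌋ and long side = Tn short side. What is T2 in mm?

606 × 857 mm

Let T0's short side be w mm. w · w√2 = 2.08 m² = 2,080,000 mm², so w ≈ 1212.8 mm and w√2 ≈ 1715.1 mm → T0 = 1213 × 1715 mm.
T1: ⌊1715/2⌋ × 1213 = 857 × 1213 mm
T2: ⌊1213/2⌋ × 857 = 606 × 857 mm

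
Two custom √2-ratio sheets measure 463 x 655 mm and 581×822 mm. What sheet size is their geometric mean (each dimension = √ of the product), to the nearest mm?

Short side: √(463 · 581) = √269003 ≈ 518.7 → 519 mm
Long side: √(655 · 822) = √538410 ≈ 733.8 → 734 mm

519 × 734 mm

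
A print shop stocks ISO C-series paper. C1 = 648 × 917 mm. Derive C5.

162 × 229 mm

C2: ⌊917/2⌋ × 648 = 458 × 648 mm
C3: ⌊648/2⌋ × 458 = 324 × 458 mm
C4: ⌊458/2⌋ × 324 = 229 × 324 mm
C5: ⌊324/2⌋ × 229 = 162 × 229 mm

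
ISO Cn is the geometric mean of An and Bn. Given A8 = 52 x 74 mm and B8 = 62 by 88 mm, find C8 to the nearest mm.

Short side: √(52 · 62) = √3224 ≈ 56.8 → 57 mm
Long side: √(74 · 88) = √6512 ≈ 80.7 → 81 mm

57 × 81 mm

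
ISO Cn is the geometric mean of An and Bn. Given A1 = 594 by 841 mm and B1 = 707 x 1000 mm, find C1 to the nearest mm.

648 × 917 mm

Short side: √(594 · 707) = √419958 ≈ 648.0 → 648 mm
Long side: √(841 · 1000) = √841000 ≈ 917.1 → 917 mm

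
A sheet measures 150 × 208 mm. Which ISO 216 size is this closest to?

Aspect ratio 208/150 ≈ 1.387 (ISO target is √2 ≈ 1.414).
In the A-series (A0 area = 1 m²): A5 = 148 × 210 mm.
Off by 4 mm total — nearest standard size.

A5 (148 × 210 mm)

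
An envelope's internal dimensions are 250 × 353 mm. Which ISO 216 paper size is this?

B4 (250 × 353 mm)

Aspect ratio 353/250 ≈ 1.412 — close to the ISO √2 ≈ 1.414.
In the B-series (B0 = 1000 × 1414 mm): B4 = 250 × 353 mm.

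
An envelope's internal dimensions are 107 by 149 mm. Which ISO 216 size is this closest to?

A6 (105 × 148 mm)

Aspect ratio 149/107 ≈ 1.393 (ISO target is √2 ≈ 1.414).
In the A-series (A0 area = 1 m²): A6 = 105 × 148 mm.
Off by 3 mm total — nearest standard size.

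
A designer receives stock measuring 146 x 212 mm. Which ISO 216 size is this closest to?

A5 (148 × 210 mm)

Aspect ratio 212/146 ≈ 1.452 (ISO target is √2 ≈ 1.414).
In the A-series (A0 area = 1 m²): A5 = 148 × 210 mm.
Off by 4 mm total — nearest standard size.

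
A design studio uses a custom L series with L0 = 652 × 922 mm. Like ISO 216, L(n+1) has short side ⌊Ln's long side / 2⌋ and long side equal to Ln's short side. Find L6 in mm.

81 × 115 mm

L1 = 461 × 652 mm (from L0 by 1 halving).
L2: ⌊652/2⌋ × 461 = 326 × 461 mm
L3: ⌊461/2⌋ × 326 = 230 × 326 mm
L4: ⌊326/2⌋ × 230 = 163 × 230 mm
L5: ⌊230/2⌋ × 163 = 115 × 163 mm
L6: ⌊163/2⌋ × 115 = 81 × 115 mm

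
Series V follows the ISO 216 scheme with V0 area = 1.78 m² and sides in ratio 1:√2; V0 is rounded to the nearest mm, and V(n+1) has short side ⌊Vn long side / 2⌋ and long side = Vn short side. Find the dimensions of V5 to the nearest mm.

Let V0's short side be w mm. w · w√2 = 1.78 m² = 1,780,000 mm², so w ≈ 1121.9 mm and w√2 ≈ 1586.6 mm → V0 = 1122 × 1587 mm.
V1: ⌊1587/2⌋ × 1122 = 793 × 1122 mm
V2: ⌊1122/2⌋ × 793 = 561 × 793 mm
V3: ⌊793/2⌋ × 561 = 396 × 561 mm
V4: ⌊561/2⌋ × 396 = 280 × 396 mm
V5: ⌊396/2⌋ × 280 = 198 × 280 mm

198 × 280 mm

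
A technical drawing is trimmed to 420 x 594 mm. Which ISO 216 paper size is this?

Aspect ratio 594/420 ≈ 1.414 — close to the ISO √2 ≈ 1.414.
In the A-series (A0 area = 1 m²): A2 = 420 × 594 mm.

A2 (420 × 594 mm)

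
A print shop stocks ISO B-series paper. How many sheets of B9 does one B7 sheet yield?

4

Each ISO step halves the sheet: 1 × B7 → 2 × B8 → 4 × B9
From B7 to B9 is 2 halving steps: 2^2 = 4.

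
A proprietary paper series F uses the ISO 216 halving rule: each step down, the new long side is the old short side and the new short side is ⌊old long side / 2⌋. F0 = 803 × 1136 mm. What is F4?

F1: ⌊1136/2⌋ × 803 = 568 × 803 mm
F2: ⌊803/2⌋ × 568 = 401 × 568 mm
F3: ⌊568/2⌋ × 401 = 284 × 401 mm
F4: ⌊401/2⌋ × 284 = 200 × 284 mm

200 × 284 mm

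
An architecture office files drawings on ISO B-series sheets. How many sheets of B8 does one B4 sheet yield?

16

Each ISO step halves the sheet: 1 × B4 → 2 × B5 → 4 × B6 → 8 × B7 → …
From B4 to B8 is 4 halving steps: 2^4 = 16.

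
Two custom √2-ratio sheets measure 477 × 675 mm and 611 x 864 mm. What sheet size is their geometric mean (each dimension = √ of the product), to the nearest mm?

540 × 764 mm

Short side: √(477 · 611) = √291447 ≈ 539.9 → 540 mm
Long side: √(675 · 864) = √583200 ≈ 763.7 → 764 mm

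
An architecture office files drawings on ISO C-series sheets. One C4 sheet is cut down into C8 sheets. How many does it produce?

16

Each ISO step halves the sheet: 1 × C4 → 2 × C5 → 4 × C6 → 8 × C7 → …
From C4 to C8 is 4 halving steps: 2^4 = 16.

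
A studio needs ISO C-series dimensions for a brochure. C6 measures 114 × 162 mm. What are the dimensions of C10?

C7: ⌊162/2⌋ × 114 = 81 × 114 mm
C8: ⌊114/2⌋ × 81 = 57 × 81 mm
C9: ⌊81/2⌋ × 57 = 40 × 57 mm
C10: ⌊57/2⌋ × 40 = 28 × 40 mm

28 × 40 mm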